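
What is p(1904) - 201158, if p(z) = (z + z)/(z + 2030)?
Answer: -56525126/281 ≈ -2.0116e+5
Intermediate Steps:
p(z) = 2*z/(2030 + z) (p(z) = (2*z)/(2030 + z) = 2*z/(2030 + z))
p(1904) - 201158 = 2*1904/(2030 + 1904) - 201158 = 2*1904/3934 - 201158 = 2*1904*(1/3934) - 201158 = 272/281 - 201158 = -56525126/281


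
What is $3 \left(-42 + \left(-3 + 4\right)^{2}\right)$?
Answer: $-123$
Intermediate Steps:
$3 \left(-42 + \left(-3 + 4\right)^{2}\right) = 3 \left(-42 + 1^{2}\right) = 3 \left(-42 + 1\right) = 3 \left(-41\right) = -123$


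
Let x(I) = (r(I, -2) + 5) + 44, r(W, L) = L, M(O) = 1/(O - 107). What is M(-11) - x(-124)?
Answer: -5547/118 ≈ -47.008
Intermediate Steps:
M(O) = 1/(-107 + O)
x(I) = 47 (x(I) = (-2 + 5) + 44 = 3 + 44 = 47)
M(-11) - x(-124) = 1/(-107 - 11) - 1*47 = 1/(-118) - 47 = -1/118 - 47 = -5547/118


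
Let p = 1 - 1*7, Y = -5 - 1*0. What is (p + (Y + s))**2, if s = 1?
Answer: 100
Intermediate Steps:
Y = -5 (Y = -5 + 0 = -5)
p = -6 (p = 1 - 7 = -6)
(p + (Y + s))**2 = (-6 + (-5 + 1))**2 = (-6 - 4)**2 = (-10)**2 = 100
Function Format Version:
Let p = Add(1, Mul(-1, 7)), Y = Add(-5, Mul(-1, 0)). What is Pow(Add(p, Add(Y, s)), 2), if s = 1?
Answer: 100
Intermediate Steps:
Y = -5 (Y = Add(-5, 0) = -5)
p = -6 (p = Add(1, -7) = -6)
Pow(Add(p, Add(Y, s)), 2) = Pow(Add(-6, Add(-5, 1)), 2) = Pow(Add(-6, -4), 2) = Pow(-10, 2) = 100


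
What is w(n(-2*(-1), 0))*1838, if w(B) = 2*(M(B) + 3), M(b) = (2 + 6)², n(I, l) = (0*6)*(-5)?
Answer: 246292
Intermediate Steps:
n(I, l) = 0 (n(I, l) = 0*(-5) = 0)
M(b) = 64 (M(b) = 8² = 64)
w(B) = 134 (w(B) = 2*(64 + 3) = 2*67 = 134)
w(n(-2*(-1), 0))*1838 = 134*1838 = 246292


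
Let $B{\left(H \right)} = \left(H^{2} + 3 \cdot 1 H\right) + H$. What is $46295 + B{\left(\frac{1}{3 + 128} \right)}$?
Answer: $\frac{794469020}{17161} \approx 46295.0$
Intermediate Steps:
$B{\left(H \right)} = H^{2} + 4 H$ ($B{\left(H \right)} = \left(H^{2} + 3 H\right) + H = H^{2} + 4 H$)
$46295 + B{\left(\frac{1}{3 + 128} \right)} = 46295 + \frac{4 + \frac{1}{3 + 128}}{3 + 128} = 46295 + \frac{4 + \frac{1}{131}}{131} = 46295 + \frac{1}{131} \cdot \frac{525}{131} = 46295 + \frac{525}{17161} = \frac{794469020}{17161}$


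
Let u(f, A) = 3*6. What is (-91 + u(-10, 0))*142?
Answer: -10366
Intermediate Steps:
u(f, A) = 18
(-91 + u(-10, 0))*142 = (-91 + 18)*142 = -73*142 = -10366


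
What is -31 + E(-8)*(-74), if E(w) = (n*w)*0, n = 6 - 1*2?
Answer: -31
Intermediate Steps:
n = 4 (n = 6 - 2 = 4)
E(w) = 0 (E(w) = (4*w)*0 = 0)
-31 + E(-8)*(-74) = -31 + 0*(-74) = -31 + 0 = -31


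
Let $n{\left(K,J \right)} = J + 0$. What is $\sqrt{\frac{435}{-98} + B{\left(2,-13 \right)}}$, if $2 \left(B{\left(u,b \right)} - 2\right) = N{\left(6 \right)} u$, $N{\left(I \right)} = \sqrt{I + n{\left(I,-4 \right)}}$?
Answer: $\frac{\sqrt{-478 + 196 \sqrt{2}}}{14} \approx 1.0122 i$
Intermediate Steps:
$n{\left(K,J \right)} = J$
$N{\left(I \right)} = \sqrt{-4 + I}$ ($N{\left(I \right)} = \sqrt{I - 4} = \sqrt{-4 + I}$)
$B{\left(u,b \right)} = 2 + \frac{u \sqrt{2}}{2}$ ($B{\left(u,b \right)} = 2 + \frac{\sqrt{-4 + 6} u}{2} = 2 + \frac{\sqrt{2} u}{2} = 2 + \frac{u \sqrt{2}}{2}$)
$\sqrt{\frac{435}{-98} + B{\left(2,-13 \right)}} = \sqrt{\frac{435}{-98} + \left(2 + \frac{1}{2} \cdot 2 \sqrt{2}\right)} = \sqrt{435 \left(- \frac{1}{98}\right) + \left(2 + \sqrt{2}\right)} = \sqrt{- \frac{435}{98} + \left(2 + \sqrt{2}\right)} = \sqrt{- \frac{239}{98} + \sqrt{2}}$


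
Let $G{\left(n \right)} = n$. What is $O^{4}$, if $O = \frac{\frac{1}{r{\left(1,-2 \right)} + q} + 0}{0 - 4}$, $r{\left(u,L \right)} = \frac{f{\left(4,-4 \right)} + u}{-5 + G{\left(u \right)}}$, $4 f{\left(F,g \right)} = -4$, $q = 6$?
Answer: $\frac{1}{331776} \approx 3.0141 \cdot 10^{-6}$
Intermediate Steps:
$f{\left(F,g \right)} = -1$ ($f{\left(F,g \right)} = \frac{1}{4} \left(-4\right) = -1$)
$r{\left(u,L \right)} = \frac{-1 + u}{-5 + u}$
$O = - \frac{1}{24}$ ($O = \frac{\frac{1}{\frac{-1 + 1}{-5 + 1} + 6} + 0}{0 - 4} = \frac{\frac{1}{\frac{1}{-4} \cdot 0 + 6} + 0}{-4} = \left(\frac{1}{\left(- \frac{1}{4}\right) 0 + 6} + 0\right) \left(- \frac{1}{4}\right) = \left(\frac{1}{0 + 6} + 0\right) \left(- \frac{1}{4}\right) = \left(\frac{1}{6} + 0\right) \left(- \frac{1}{4}\right) = \frac{1}{6} \left(- \frac{1}{4}\right) = - \frac{1}{24} \approx -0.041667$)
$O^{4} = \left(- \frac{1}{24}\right)^{4} = \frac{1}{331776}$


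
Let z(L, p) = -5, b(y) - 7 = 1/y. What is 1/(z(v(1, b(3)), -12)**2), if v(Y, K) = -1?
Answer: 1/25 ≈ 0.040000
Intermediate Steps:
b(y) = 7 + 1/y
1/(z(v(1, b(3)), -12)**2) = 1/((-5)**2) = 1/25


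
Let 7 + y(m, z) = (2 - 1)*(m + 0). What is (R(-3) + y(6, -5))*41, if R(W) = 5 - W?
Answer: 287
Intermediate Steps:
y(m, z) = -7 + m (y(m, z) = -7 + (2 - 1)*(m + 0) = -7 + 1*m = -7 + m)
(R(-3) + y(6, -5))*41 = ((5 - 1*(-3)) + (-7 + 6))*41 = ((5 + 3) - 1)*41 = (8 - 1)*41 = 7*41 = 287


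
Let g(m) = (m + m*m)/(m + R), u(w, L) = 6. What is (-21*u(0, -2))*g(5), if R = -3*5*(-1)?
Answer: -189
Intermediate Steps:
R = 15 (R = -15*(-1) = 15)
g(m) = (m + m**2)/(15 + m) (g(m) = (m + m*m)/(m + 15) = (m + m**2)/(15 + m))
(-21*u(0, -2))*g(5) = (-21*6)*(5*(1 + 5)/(15 + 5)) = -630*6/20 = -126*3/2 = -189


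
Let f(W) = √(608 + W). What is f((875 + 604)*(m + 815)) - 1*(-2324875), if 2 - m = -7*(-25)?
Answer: 2324875 + √950126 ≈ 2.3258e+6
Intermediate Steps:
m = -173 (m = 2 - (-7)*(-25) = 2 - 1*175 = 2 - 175 = -173)
f((875 + 604)*(m + 815)) - 1*(-2324875) = √(608 + (875 + 604)*(-173 + 815)) - 1*(-2324875) = √(608 + 1479*642) + 2324875 = √(608 + 949518) + 2324875 = √950126 + 2324875 = 2324875 + √950126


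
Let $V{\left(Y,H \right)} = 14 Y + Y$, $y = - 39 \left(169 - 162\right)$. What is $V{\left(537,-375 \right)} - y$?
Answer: $8328$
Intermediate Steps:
$y = -273$ ($y = \left(-39\right) 7 = -273$)
$V{\left(Y,H \right)} = 15 Y$
$V{\left(537,-375 \right)} - y = 15 \cdot 537 - -273 = 8055 + 273 = 8328$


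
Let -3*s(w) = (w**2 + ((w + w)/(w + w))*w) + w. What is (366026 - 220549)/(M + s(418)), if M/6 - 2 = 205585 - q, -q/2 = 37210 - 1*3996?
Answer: 145477/1573570 ≈ 0.092450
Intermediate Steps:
q = -66428 (q = -2*(37210 - 1*3996) = -2*(37210 - 3996) = -2*33214 = -66428)
M = 1632090 (M = 12 + 6*(205585 - 1*(-66428)) = 12 + 6*(205585 + 66428) = 12 + 6*272013 = 12 + 1632078 = 1632090)
s(w) = -2*w/3 - w**2/3 (s(w) = -((w**2 + ((w + w)/(w + w))*w) + w)/3 = -((w**2 + ((2*w)/((2*w)))*w) + w)/3 = -((w**2 + ((2*w)*(1/(2*w)))*w) + w)/3 = -((w**2 + 1*w) + w)/3 = -((w**2 + w) + w)/3 = -((w + w**2) + w)/3 = -(w**2 + 2*w)/3 = -2*w/3 - w**2/3)
(366026 - 220549)/(M + s(418)) = (366026 - 220549)/(1632090 - 1/3*418*(2 + 418)) = 145477/(1632090 - 1/3*418*420) = 145477/(1632090 - 58520) = 145477/1573570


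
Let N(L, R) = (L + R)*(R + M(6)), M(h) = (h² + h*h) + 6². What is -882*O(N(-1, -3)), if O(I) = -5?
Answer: 4410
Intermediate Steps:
M(h) = 36 + 2*h² (M(h) = (h² + h²) + 36 = 2*h² + 36 = 36 + 2*h²)
N(L, R) = (108 + R)*(L + R) (N(L, R) = (L + R)*(R + (36 + 2*6²)) = (L + R)*(R + (36 + 2*36)) = (L + R)*(R + (36 + 72)) = (L + R)*(R + 108) = (L + R)*(108 + R) = (108 + R)*(L + R))
-882*O(N(-1, -3)) = -882*(-5) = 4410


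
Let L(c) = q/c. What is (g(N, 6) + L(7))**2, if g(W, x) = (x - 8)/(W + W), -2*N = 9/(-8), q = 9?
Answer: 961/3969 ≈ 0.24213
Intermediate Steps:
N = 9/16 (N = -9/(2*(-8)) = -9*(-1)/(2*8) = -1/2*(-9/8) = 9/16 ≈ 0.56250)
g(W, x) = (-8 + x)/(2*W) (g(W, x) = (-8 + x)/((2*W)) = (-8 + x)*(1/(2*W)) = (-8 + x)/(2*W))
L(c) = 9/c
(g(N, 6) + L(7))**2 = ((-8 + 6)/(2*(9/16)) + 9/7)**2 = ((1/2)*(16/9)*(-2) + 9*(1/7))**2 = (-16/9 + 9/7)**2 = (-31/63)**2 = 961/3969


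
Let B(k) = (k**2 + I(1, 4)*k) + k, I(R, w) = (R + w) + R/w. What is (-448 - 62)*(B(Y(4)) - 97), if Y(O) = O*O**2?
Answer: -2243490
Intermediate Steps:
Y(O) = O**3
I(R, w) = R + w + R/w
B(k) = k**2 + 25*k/4 (B(k) = (k**2 + (1 + 4 + 1/4)*k) + k = (k**2 + 21*k/4) + k = k**2 + 25*k/4)
(-448 - 62)*(B(Y(4)) - 97) = (-448 - 62)*((1/4)*4**3*(25 + 4*4**3) - 97) = -510*((1/4)*64*(25 + 4*64) - 97) = -510*((1/4)*64*(25 + 256) - 97) = -510*((1/4)*64*281 - 97) = -510*(4496 - 97) = -510*4399 = -2243490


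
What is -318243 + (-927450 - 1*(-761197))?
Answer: -484496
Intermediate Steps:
-318243 + (-927450 - 1*(-761197)) = -318243 + (-927450 + 761197) = -318243 - 166253 = -484496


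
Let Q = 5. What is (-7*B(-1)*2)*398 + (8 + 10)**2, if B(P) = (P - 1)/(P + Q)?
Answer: 3110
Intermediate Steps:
B(P) = (-1 + P)/(5 + P) (B(P) = (P - 1)/(P + 5) = (-1 + P)/(5 + P))
(-7*B(-1)*2)*398 + (8 + 10)**2 = (-7*(-1 - 1)/(5 - 1)*2)*398 + (8 + 10)**2 = (-7*(-2)/4*2)*398 + 18**2 = (-7*(-2)/4*2)*398 + 324 = (-7*(-1/2)*2)*398 + 324 = ((7/2)*2)*398 + 324 = 7*398 + 324 = 2786 + 324 = 3110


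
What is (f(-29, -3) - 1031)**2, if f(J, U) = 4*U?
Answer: 1087849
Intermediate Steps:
(f(-29, -3) - 1031)**2 = (4*(-3) - 1031)**2 = (-12 - 1031)**2 = (-1043)**2 = 1087849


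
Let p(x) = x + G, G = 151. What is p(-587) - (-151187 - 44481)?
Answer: 195232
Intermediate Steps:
p(x) = 151 + x (p(x) = x + 151 = 151 + x)
p(-587) - (-151187 - 44481) = (151 - 587) - (-151187 - 44481) = -436 - 1*(-195668) = -436 + 195668 = 195232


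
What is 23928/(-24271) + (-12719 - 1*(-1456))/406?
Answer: -40439863/1407718 ≈ -28.727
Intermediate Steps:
23928/(-24271) + (-12719 - 1*(-1456))/406 = 23928*(-1/24271) + (-12719 + 1456)*(1/406) = -23928/24271 - 11263*1/406 = -23928/24271 - 1609/58 = -40439863/1407718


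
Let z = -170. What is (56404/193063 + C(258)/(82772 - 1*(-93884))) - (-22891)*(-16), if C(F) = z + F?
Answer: -1561427618713675/4263217166 ≈ -3.6626e+5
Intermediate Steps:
C(F) = -170 + F
(56404/193063 + C(258)/(82772 - 1*(-93884))) - (-22891)*(-16) = (56404/193063 + (-170 + 258)/(82772 - 1*(-93884))) - (-22891)*(-16) = (56404*(1/193063) + 88/(82772 + 93884)) - 1*366256 = (56404/193063 + 88/176656) - 366256 = (56404/193063 + 88*(1/176656)) - 366256 = (56404/193063 + 11/22082) - 366256 = 1247636821/4263217166 - 366256 = -1561427618713675/4263217166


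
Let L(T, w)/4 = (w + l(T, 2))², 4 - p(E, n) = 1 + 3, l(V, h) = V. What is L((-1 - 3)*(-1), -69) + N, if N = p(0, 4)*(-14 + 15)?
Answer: 16900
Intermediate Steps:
p(E, n) = 0 (p(E, n) = 4 - (1 + 3) = 4 - 1*4 = 4 - 4 = 0)
L(T, w) = 4*(T + w)² (L(T, w) = 4*(w + T)² = 4*(T + w)²)
N = 0 (N = 0*(-14 + 15) = 0*1 = 0)
L((-1 - 3)*(-1), -69) + N = 4*((-1 - 3)*(-1) - 69)² + 0 = 4*(-4*(-1) - 69)² + 0 = 4*(4 - 69)² + 0 = 4*(-65)² + 0 = 4*4225 + 0 = 16900 + 0 = 16900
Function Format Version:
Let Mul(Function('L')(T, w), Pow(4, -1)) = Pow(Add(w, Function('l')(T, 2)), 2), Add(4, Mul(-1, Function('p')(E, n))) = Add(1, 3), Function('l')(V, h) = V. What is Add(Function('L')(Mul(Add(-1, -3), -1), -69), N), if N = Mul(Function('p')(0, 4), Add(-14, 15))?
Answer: 16900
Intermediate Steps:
Function('p')(E, n) = 0 (Function('p')(E, n) = Add(4, Mul(-1, Add(1, 3))) = Add(4, Mul(-1, 4)) = Add(4, -4) = 0)
Function('L')(T, w) = Mul(4, Pow(Add(T, w), 2)) (Function('L')(T, w) = Mul(4, Pow(Add(w, T), 2)) = Mul(4, Pow(Add(T, w), 2)))
N = 0 (N = Mul(0, Add(-14, 15)) = Mul(0, 1) = 0)
Add(Function('L')(Mul(Add(-1, -3), -1), -69), N) = Add(Mul(4, Pow(Add(Mul(Add(-1, -3), -1), -69), 2)), 0) = Add(Mul(4, Pow(Add(Mul(-4, -1), -69), 2)), 0) = Add(Mul(4, Pow(Add(4, -69), 2)), 0) = Add(Mul(4, Pow(-65, 2)), 0) = Add(Mul(4, 4225), 0) = Add(16900, 0) = 16900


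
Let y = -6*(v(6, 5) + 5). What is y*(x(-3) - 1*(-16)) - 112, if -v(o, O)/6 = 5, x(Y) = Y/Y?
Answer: 2438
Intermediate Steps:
x(Y) = 1
v(o, O) = -30 (v(o, O) = -6*5 = -30)
y = 150 (y = -6*(-30 + 5) = -6*(-25) = 150)
y*(x(-3) - 1*(-16)) - 112 = 150*(1 - 1*(-16)) - 112 = 150*(1 + 16) - 112 = 150*17 - 112 = 2550 - 112 = 2438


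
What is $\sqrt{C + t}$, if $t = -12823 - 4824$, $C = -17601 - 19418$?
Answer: $3 i \sqrt{6074} \approx 233.81 i$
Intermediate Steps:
$C = -37019$
$t = -17647$
$\sqrt{C + t} = \sqrt{-37019 - 17647} = \sqrt{-54666} = 3 i \sqrt{6074}$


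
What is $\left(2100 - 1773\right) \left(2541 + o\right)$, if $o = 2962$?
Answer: $1799481$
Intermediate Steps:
$\left(2100 - 1773\right) \left(2541 + o\right) = \left(2100 - 1773\right) \left(2541 + 2962\right) = 327 \cdot 5503 = 1799481$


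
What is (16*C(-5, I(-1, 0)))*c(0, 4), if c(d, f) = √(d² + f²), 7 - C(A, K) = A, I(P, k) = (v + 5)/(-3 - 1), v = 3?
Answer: 768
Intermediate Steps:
I(P, k) = -2 (I(P, k) = (3 + 5)/(-3 - 1) = 8/(-4) = 8*(-¼) = -2)
C(A, K) = 7 - A
(16*C(-5, I(-1, 0)))*c(0, 4) = (16*(7 - 1*(-5)))*√(0² + 4²) = (16*(7 + 5))*√(0 + 16) = (16*12)*√16 = 192*4 = 768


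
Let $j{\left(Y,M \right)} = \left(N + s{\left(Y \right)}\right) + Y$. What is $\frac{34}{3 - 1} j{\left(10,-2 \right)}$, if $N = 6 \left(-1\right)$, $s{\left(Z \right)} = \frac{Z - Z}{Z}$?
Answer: $68$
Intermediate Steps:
$s{\left(Z \right)} = 0$ ($s{\left(Z \right)} = \frac{0}{Z} = 0$)
$N = -6$
$j{\left(Y,M \right)} = -6 + Y$ ($j{\left(Y,M \right)} = \left(-6 + 0\right) + Y = -6 + Y$)
$\frac{34}{3 - 1} j{\left(10,-2 \right)} = \frac{34}{3 - 1} \left(-6 + 10\right) = \frac{34}{2} \cdot 4 = 34 \cdot \frac{1}{2} \cdot 4 = 17 \cdot 4 = 68$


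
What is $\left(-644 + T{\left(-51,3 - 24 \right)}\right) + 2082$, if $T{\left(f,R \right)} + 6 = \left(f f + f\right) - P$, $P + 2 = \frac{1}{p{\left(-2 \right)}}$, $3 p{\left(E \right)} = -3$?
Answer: $3985$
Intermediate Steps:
$p{\left(E \right)} = -1$ ($p{\left(E \right)} = \frac{1}{3} \left(-3\right) = -1$)
$P = -3$ ($P = -2 + \frac{1}{-1} = -2 - 1 = -3$)
$T{\left(f,R \right)} = -3 + f + f^{2}$ ($T{\left(f,R \right)} = -6 - \left(-3 - f - f f\right) = -6 + \left(\left(f^{2} + f\right) + 3\right) = -6 + \left(\left(f + f^{2}\right) + 3\right) = -6 + \left(3 + f + f^{2}\right) = -3 + f + f^{2}$)
$\left(-644 + T{\left(-51,3 - 24 \right)}\right) + 2082 = \left(-644 - \left(54 - 2601\right)\right) + 2082 = \left(-644 - -2547\right) + 2082 = \left(-644 + 2547\right) + 2082 = 1903 + 2082 = 3985$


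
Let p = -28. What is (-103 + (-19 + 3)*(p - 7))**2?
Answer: 208849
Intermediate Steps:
(-103 + (-19 + 3)*(p - 7))**2 = (-103 + (-19 + 3)*(-28 - 7))**2 = (-103 - 16*(-35))**2 = (-103 + 560)**2 = 457**2 = 208849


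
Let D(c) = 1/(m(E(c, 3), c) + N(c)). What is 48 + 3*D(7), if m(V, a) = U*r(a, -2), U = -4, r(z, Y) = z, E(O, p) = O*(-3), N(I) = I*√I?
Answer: 1004/21 - √7/21 ≈ 47.684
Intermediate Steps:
N(I) = I^(3/2)
E(O, p) = -3*O
m(V, a) = -4*a
D(c) = 1/(c^(3/2) - 4*c) (D(c) = 1/(-4*c + c^(3/2)) = 1/(c^(3/2) - 4*c))
48 + 3*D(7) = 48 + 3/(7^(3/2) - 4*7) = 48 + 3/(7*√7 - 28) = 48 + 3/(-28 + 7*√7)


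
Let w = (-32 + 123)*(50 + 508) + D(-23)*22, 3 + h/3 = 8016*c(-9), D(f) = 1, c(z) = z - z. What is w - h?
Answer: 50809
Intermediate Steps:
c(z) = 0
h = -9 (h = -9 + 3*(8016*0) = -9 + 3*0 = -9 + 0 = -9)
w = 50800 (w = (-32 + 123)*(50 + 508) + 1*22 = 91*558 + 22 = 50778 + 22 = 50800)
w - h = 50800 - 1*(-9) = 50800 + 9 = 50809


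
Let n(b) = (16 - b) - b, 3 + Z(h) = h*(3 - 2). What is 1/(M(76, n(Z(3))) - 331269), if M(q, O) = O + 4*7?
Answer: -1/331225 ≈ -3.0191e-6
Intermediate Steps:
Z(h) = -3 + h (Z(h) = -3 + h*(3 - 2) = -3 + h*1 = -3 + h)
n(b) = 16 - 2*b
M(q, O) = 28 + O (M(q, O) = O + 28 = 28 + O)
1/(M(76, n(Z(3))) - 331269) = 1/((28 + (16 - 2*(-3 + 3))) - 331269) = 1/((28 + (16 - 2*0)) - 331269) = 1/((28 + (16 + 0)) - 331269) = 1/((28 + 16) - 331269) = 1/(44 - 331269) = 1/(-331225) = -1/331225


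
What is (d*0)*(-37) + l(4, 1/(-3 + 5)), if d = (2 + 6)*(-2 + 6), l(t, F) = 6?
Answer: 6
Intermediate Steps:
d = 32 (d = 8*4 = 32)
(d*0)*(-37) + l(4, 1/(-3 + 5)) = (32*0)*(-37) + 6 = 0*(-37) + 6 = 0 + 6 = 6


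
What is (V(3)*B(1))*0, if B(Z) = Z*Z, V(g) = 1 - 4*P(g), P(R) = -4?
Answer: 0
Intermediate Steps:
V(g) = 17 (V(g) = 1 - 4*(-4) = 1 + 16 = 17)
B(Z) = Z²
(V(3)*B(1))*0 = (17*1²)*0 = (17*1)*0 = 17*0 = 0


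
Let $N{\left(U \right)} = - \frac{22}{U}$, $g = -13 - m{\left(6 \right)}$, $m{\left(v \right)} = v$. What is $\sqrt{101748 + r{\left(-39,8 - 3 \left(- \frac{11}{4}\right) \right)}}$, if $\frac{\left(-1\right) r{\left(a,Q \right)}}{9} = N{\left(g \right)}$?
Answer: $\frac{\sqrt{36727266}}{19} \approx 318.96$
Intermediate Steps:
$g = -19$ ($g = -13 - 6 = -19$)
$r{\left(a,Q \right)} = - \frac{198}{19}$ ($r{\left(a,Q \right)} = - 9 \left(- \frac{22}{-19}\right) = - 9 \left(\left(-22\right) \left(- \frac{1}{19}\right)\right) = \left(-9\right) \frac{22}{19} = - \frac{198}{19}$)
$\sqrt{101748 + r{\left(-39,8 - 3 \left(- \frac{11}{4}\right) \right)}} = \sqrt{101748 - \frac{198}{19}} = \sqrt{\frac{1933014}{19}} = \frac{\sqrt{36727266}}{19}$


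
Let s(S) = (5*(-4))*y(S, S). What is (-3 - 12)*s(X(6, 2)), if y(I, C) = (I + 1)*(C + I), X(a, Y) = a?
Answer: 25200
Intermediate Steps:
y(I, C) = (1 + I)*(C + I)
s(S) = -40*S - 40*S**2 (s(S) = (5*(-4))*(S + S + S**2 + S*S) = -20*(S + S + S**2 + S**2) = -20*(2*S + 2*S**2) = -40*S - 40*S**2)
(-3 - 12)*s(X(6, 2)) = (-3 - 12)*(40*6*(-1 - 1*6)) = -600*6*(-1 - 6) = -600*6*(-7) = -15*(-1680) = 25200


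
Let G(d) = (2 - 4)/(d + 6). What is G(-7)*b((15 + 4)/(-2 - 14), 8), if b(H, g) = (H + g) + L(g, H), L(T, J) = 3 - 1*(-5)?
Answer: 237/8 ≈ 29.625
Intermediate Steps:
L(T, J) = 8 (L(T, J) = 3 + 5 = 8)
b(H, g) = 8 + H + g (b(H, g) = (H + g) + 8 = 8 + H + g)
G(d) = -2/(6 + d)
G(-7)*b((15 + 4)/(-2 - 14), 8) = (-2/(6 - 7))*(8 + (15 + 4)/(-2 - 14) + 8) = (-2/(-1))*(8 + 19/(-16) + 8) = (-2*(-1))*(8 + 19*(-1/16) + 8) = 2*(8 - 19/16 + 8) = 2*(237/16) = 237/8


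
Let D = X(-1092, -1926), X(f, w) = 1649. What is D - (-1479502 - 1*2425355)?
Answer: 3906506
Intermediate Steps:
D = 1649
D - (-1479502 - 1*2425355) = 1649 - (-1479502 - 1*2425355) = 1649 - (-1479502 - 2425355) = 1649 - 1*(-3904857) = 1649 + 3904857 = 3906506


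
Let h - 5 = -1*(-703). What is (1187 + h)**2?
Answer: 3591025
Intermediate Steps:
h = 708 (h = 5 - 1*(-703) = 5 + 703 = 708)
(1187 + h)**2 = (1187 + 708)**2 = 1895**2 = 3591025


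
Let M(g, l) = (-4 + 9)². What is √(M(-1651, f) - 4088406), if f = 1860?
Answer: I*√4088381 ≈ 2022.0*I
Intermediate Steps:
M(g, l) = 25 (M(g, l) = 5² = 25)
√(M(-1651, f) - 4088406) = √(25 - 4088406) = √(-4088381) = I*√4088381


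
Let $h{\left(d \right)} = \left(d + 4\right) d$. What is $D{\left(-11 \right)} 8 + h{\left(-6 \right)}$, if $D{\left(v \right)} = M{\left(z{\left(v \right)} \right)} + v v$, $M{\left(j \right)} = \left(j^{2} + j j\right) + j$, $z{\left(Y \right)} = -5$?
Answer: $1340$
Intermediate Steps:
$h{\left(d \right)} = d \left(4 + d\right)$ ($h{\left(d \right)} = \left(4 + d\right) d = d \left(4 + d\right)$)
$M{\left(j \right)} = j + 2 j^{2}$ ($M{\left(j \right)} = \left(j^{2} + j^{2}\right) + j = 2 j^{2} + j = j + 2 j^{2}$)
$D{\left(v \right)} = 45 + v^{2}$ ($D{\left(v \right)} = - 5 \left(1 + 2 \left(-5\right)\right) + v v = - 5 \left(1 - 10\right) + v^{2} = \left(-5\right) \left(-9\right) + v^{2} = 45 + v^{2}$)
$D{\left(-11 \right)} 8 + h{\left(-6 \right)} = \left(45 + \left(-11\right)^{2}\right) 8 - 6 \left(4 - 6\right) = \left(45 + 121\right) 8 - -12 = 166 \cdot 8 + 12 = 1328 + 12 = 1340$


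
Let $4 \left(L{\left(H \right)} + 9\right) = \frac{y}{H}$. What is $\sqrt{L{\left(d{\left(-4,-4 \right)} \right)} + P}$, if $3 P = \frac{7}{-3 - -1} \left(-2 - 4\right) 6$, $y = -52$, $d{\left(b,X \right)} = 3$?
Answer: $\frac{\sqrt{258}}{3} \approx 5.3541$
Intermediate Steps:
$L{\left(H \right)} = -9 - \frac{13}{H}$ ($L{\left(H \right)} = -9 + \frac{\left(-52\right) \frac{1}{H}}{4} = -9 - \frac{13}{H}$)
$P = 42$ ($P = \frac{\frac{7}{-3 - -1} \left(-2 - 4\right) 6}{3} = \frac{\frac{7}{-3 + 1} \left(-6\right) 6}{3} = \frac{\frac{7}{-2} \left(-6\right) 6}{3} = \frac{7 \left(- \frac{1}{2}\right) \left(-6\right) 6}{3} = \frac{\left(- \frac{7}{2}\right) \left(-6\right) 6}{3} = \frac{21 \cdot 6}{3} = \frac{1}{3} \cdot 126 = 42$)
$\sqrt{L{\left(d{\left(-4,-4 \right)} \right)} + P} = \sqrt{\left(-9 - \frac{13}{3}\right) + 42} = \sqrt{- \frac{40}{3} + 42} = \sqrt{\frac{86}{3}} = \frac{\sqrt{258}}{3}$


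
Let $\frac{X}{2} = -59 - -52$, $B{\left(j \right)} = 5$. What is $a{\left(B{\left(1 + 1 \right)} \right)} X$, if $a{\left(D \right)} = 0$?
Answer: $0$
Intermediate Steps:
$X = -14$ ($X = 2 \left(-59 - -52\right) = 2 \left(-59 + 52\right) = 2 \left(-7\right) = -14$)
$a{\left(B{\left(1 + 1 \right)} \right)} X = 0 \left(-14\right) = 0$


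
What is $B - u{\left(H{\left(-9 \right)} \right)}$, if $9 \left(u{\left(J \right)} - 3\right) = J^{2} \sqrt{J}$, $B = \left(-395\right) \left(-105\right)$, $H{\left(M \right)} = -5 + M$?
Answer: $41472 - \frac{196 i \sqrt{14}}{9} \approx 41472.0 - 81.485 i$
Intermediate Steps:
$B = 41475$
$u{\left(J \right)} = 3 + \frac{J^{\frac{5}{2}}}{9}$ ($u{\left(J \right)} = 3 + \frac{J^{2} \sqrt{J}}{9} = 3 + \frac{J^{\frac{5}{2}}}{9}$)
$B - u{\left(H{\left(-9 \right)} \right)} = 41475 - \left(3 + \frac{\left(-5 - 9\right)^{\frac{5}{2}}}{9}\right) = 41475 - \left(3 + \frac{\left(-14\right)^{\frac{5}{2}}}{9}\right) = 41475 - \left(3 + \frac{196 i \sqrt{14}}{9}\right) = 41472 - \frac{196 i \sqrt{14}}{9}$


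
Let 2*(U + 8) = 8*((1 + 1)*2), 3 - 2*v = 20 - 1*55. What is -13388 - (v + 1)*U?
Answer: -13548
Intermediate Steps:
v = 19 (v = 3/2 - (20 - 1*55)/2 = 3/2 - (20 - 55)/2 = 3/2 - ½*(-35) = 3/2 + 35/2 = 19)
U = 8 (U = -8 + (8*((1 + 1)*2))/2 = -8 + (8*(2*2))/2 = -8 + (8*4)/2 = -8 + (½)*32 = -8 + 16 = 8)
-13388 - (v + 1)*U = -13388 - (19 + 1)*8 = -13388 - 20*8 = -13388 - 1*160 = -13388 - 160 = -13548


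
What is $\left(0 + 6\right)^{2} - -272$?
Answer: $308$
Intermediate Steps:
$\left(0 + 6\right)^{2} - -272 = 6^{2} + 272 = 36 + 272 = 308$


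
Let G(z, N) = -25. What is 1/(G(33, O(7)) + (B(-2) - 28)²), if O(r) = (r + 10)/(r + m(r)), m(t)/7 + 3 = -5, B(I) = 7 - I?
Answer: 1/336 ≈ 0.0029762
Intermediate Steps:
m(t) = -56 (m(t) = -21 + 7*(-5) = -21 - 35 = -56)
O(r) = (10 + r)/(-56 + r) (O(r) = (r + 10)/(r - 56) = (10 + r)/(-56 + r))
1/(G(33, O(7)) + (B(-2) - 28)²) = 1/(-25 + ((7 - 1*(-2)) - 28)²) = 1/(-25 + ((7 + 2) - 28)²) = 1/(-25 + (9 - 28)²) = 1/(-25 + (-19)²) = 1/(-25 + 361) = 1/336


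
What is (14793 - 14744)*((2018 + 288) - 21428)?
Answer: -936978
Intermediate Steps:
(14793 - 14744)*((2018 + 288) - 21428) = 49*(2306 - 21428) = 49*(-19122) = -936978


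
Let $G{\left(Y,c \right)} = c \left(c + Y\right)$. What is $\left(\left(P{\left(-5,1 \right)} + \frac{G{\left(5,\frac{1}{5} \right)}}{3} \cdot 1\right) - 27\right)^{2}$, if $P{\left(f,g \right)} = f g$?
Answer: $\frac{5635876}{5625} \approx 1001.9$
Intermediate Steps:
$G{\left(Y,c \right)} = c \left(Y + c\right)$
$\left(\left(P{\left(-5,1 \right)} + \frac{G{\left(5,\frac{1}{5} \right)}}{3} \cdot 1\right) - 27\right)^{2} = \left(\left(\left(-5\right) 1 + \frac{\frac{1}{5} \left(5 + \frac{1}{5}\right)}{3} \cdot 1\right) - 27\right)^{2} = \left(\left(-5 + \frac{5 + \frac{1}{5}}{5} \cdot \frac{1}{3} \cdot 1\right) - 27\right)^{2} = \left(\left(-5 + \frac{1}{5} \cdot \frac{26}{5} \cdot \frac{1}{3} \cdot 1\right) - 27\right)^{2} = \left(\left(-5 + \frac{26}{25} \cdot \frac{1}{3} \cdot 1\right) - 27\right)^{2} = \left(\left(-5 + \frac{26}{75} \cdot 1\right) - 27\right)^{2} = \left(\left(-5 + \frac{26}{75}\right) - 27\right)^{2} = \left(- \frac{349}{75} - 27\right)^{2} = \left(- \frac{2374}{75}\right)^{2} = \frac{5635876}{5625}$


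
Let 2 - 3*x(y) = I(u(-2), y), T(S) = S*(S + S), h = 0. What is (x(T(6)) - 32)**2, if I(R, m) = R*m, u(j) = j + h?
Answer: 2500/9 ≈ 277.78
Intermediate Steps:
u(j) = j (u(j) = j + 0 = j)
T(S) = 2*S**2 (T(S) = S*(2*S) = 2*S**2)
x(y) = 2/3 + 2*y/3 (x(y) = 2/3 - (-2)*y/3 = 2/3 + 2*y/3)
(x(T(6)) - 32)**2 = ((2/3 + 2*(2*6**2)/3) - 32)**2 = ((2/3 + 2*(2*36)/3) - 32)**2 = ((2/3 + (2/3)*72) - 32)**2 = ((2/3 + 48) - 32)**2 = (146/3 - 32)**2 = (50/3)**2 = 2500/9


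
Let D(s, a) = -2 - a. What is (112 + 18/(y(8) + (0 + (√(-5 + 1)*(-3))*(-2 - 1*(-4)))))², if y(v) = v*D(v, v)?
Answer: 8360541367/669124 + 1234386*I/167281 ≈ 12495.0 + 7.3791*I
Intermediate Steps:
y(v) = v*(-2 - v)
(112 + 18/(y(8) + (0 + (√(-5 + 1)*(-3))*(-2 - 1*(-4)))))² = (112 + 18/(-1*8*(2 + 8) + (0 + (√(-5 + 1)*(-3))*(-2 - 1*(-4)))))² = (112 + 18/(-1*8*10 + (0 + (√(-4)*(-3))*(-2 + 4))))² = (112 + 18/(-80 + (0 + ((2*I)*(-3))*2)))² = (112 + 18/(-80 + (0 - 6*I*2)))² = (112 + 18/(-80 + (0 - 12*I)))² = (112 + 18/(-80 - 12*I))² = (112 + 18*((-80 + 12*I)/6544))² = (112 + 9*(-80 + 12*I)/3272)²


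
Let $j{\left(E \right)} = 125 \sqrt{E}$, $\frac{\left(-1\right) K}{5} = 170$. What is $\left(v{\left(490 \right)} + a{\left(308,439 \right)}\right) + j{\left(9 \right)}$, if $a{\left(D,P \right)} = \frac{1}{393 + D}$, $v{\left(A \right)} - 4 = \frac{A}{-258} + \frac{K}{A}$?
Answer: $\frac{1663261310}{4431021} \approx 375.37$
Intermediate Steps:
$K = -850$ ($K = \left(-5\right) 170 = -850$)
$v{\left(A \right)} = 4 - \frac{850}{A} - \frac{A}{258}$ ($v{\left(A \right)} = 4 + \left(\frac{A}{-258} - \frac{850}{A}\right) = 4 + \left(A \left(- \frac{1}{258}\right) - \frac{850}{A}\right) = 4 - \left(\frac{850}{A} + \frac{A}{258}\right) = 4 - \frac{850}{A} - \frac{A}{258}$)
$\left(v{\left(490 \right)} + a{\left(308,439 \right)}\right) + j{\left(9 \right)} = \left(\left(4 - \frac{850}{490} - \frac{245}{129}\right) + \frac{1}{393 + 308}\right) + 125 \sqrt{9} = \left(\left(4 - \frac{85}{49} - \frac{245}{129}\right) + \frac{1}{701}\right) + 125 \cdot 3 = \left(\left(4 - \frac{85}{49} - \frac{245}{129}\right) + \frac{1}{701}\right) + 375 = \left(\frac{2314}{6321} + \frac{1}{701}\right) + 375 = \frac{1628435}{4431021} + 375 = \frac{1663261310}{4431021}$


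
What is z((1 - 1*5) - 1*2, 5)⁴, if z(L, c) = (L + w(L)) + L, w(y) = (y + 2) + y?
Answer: 234256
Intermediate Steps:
w(y) = 2 + 2*y (w(y) = (2 + y) + y = 2 + 2*y)
z(L, c) = 2 + 4*L (z(L, c) = (L + (2 + 2*L)) + L = (2 + 3*L) + L = 2 + 4*L)
z((1 - 1*5) - 1*2, 5)⁴ = (2 + 4*((1 - 1*5) - 1*2))⁴ = (2 + 4*((1 - 5) - 2))⁴ = (2 + 4*(-4 - 2))⁴ = (2 + 4*(-6))⁴ = (2 - 24)⁴ = (-22)⁴ = 234256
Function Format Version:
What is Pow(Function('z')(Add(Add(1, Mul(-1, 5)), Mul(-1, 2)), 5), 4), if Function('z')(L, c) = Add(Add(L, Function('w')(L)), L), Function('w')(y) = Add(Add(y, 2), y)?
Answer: 234256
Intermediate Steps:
Function('w')(y) = Add(2, Mul(2, y)) (Function('w')(y) = Add(Add(2, y), y) = Add(2, Mul(2, y)))
Function('z')(L, c) = Add(2, Mul(4, L)) (Function('z')(L, c) = Add(Add(L, Add(2, Mul(2, L))), L) = Add(Add(2, Mul(3, L)), L) = Add(2, Mul(4, L)))
Pow(Function('z')(Add(Add(1, Mul(-1, 5)), Mul(-1, 2)), 5), 4) = Pow(Add(2, Mul(4, Add(Add(1, Mul(-1, 5)), Mul(-1, 2)))), 4) = Pow(Add(2, Mul(4, Add(Add(1, -5), -2))), 4) = Pow(Add(2, Mul(4, Add(-4, -2))), 4) = Pow(Add(2, Mul(4, -6)), 4) = Pow(Add(2, -24), 4) = Pow(-22, 4) = 234256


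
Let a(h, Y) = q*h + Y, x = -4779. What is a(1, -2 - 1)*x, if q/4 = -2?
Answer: 52569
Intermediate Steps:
q = -8 (q = 4*(-2) = -8)
a(h, Y) = Y - 8*h (a(h, Y) = -8*h + Y = Y - 8*h)
a(1, -2 - 1)*x = ((-2 - 1) - 8*1)*(-4779) = (-3 - 8)*(-4779) = -11*(-4779) = 52569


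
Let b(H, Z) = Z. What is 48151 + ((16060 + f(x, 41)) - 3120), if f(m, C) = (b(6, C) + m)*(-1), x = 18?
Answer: 61032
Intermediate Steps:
f(m, C) = -C - m (f(m, C) = (C + m)*(-1) = -C - m)
48151 + ((16060 + f(x, 41)) - 3120) = 48151 + ((16060 + (-1*41 - 1*18)) - 3120) = 48151 + ((16060 + (-41 - 18)) - 3120) = 48151 + ((16060 - 59) - 3120) = 48151 + (16001 - 3120) = 48151 + 12881 = 61032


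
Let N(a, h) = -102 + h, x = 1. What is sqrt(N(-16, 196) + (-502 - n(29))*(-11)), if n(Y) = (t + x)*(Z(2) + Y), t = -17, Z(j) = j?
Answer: 4*sqrt(10) ≈ 12.649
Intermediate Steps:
n(Y) = -32 - 16*Y (n(Y) = (-17 + 1)*(2 + Y) = -16*(2 + Y) = -32 - 16*Y)
sqrt(N(-16, 196) + (-502 - n(29))*(-11)) = sqrt((-102 + 196) + (-502 - (-32 - 16*29))*(-11)) = sqrt(94 + (-502 - (-32 - 464))*(-11)) = sqrt(94 + (-502 - 1*(-496))*(-11)) = sqrt(94 + (-502 + 496)*(-11)) = sqrt(94 - 6*(-11)) = sqrt(94 + 66) = sqrt(160) = 4*sqrt(10)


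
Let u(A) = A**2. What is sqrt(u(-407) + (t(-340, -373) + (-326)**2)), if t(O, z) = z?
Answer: 8*sqrt(4243) ≈ 521.11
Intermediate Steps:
sqrt(u(-407) + (t(-340, -373) + (-326)**2)) = sqrt((-407)**2 + (-373 + (-326)**2)) = sqrt(165649 + (-373 + 106276)) = sqrt(165649 + 105903) = sqrt(271552) = 8*sqrt(4243)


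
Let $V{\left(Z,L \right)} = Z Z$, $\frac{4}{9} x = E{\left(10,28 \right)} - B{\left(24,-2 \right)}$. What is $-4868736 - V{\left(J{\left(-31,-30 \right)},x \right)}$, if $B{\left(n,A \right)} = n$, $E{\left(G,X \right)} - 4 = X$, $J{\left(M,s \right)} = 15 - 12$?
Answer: $-4868745$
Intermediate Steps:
$J{\left(M,s \right)} = 3$ ($J{\left(M,s \right)} = 15 - 12 = 3$)
$E{\left(G,X \right)} = 4 + X$
$x = 18$ ($x = \frac{9 \left(\left(4 + 28\right) - 24\right)}{4} = \frac{9 \left(32 - 24\right)}{4} = \frac{9}{4} \cdot 8 = 18$)
$V{\left(Z,L \right)} = Z^{2}$
$-4868736 - V{\left(J{\left(-31,-30 \right)},x \right)} = -4868736 - 3^{2} = -4868736 - 9 = -4868745$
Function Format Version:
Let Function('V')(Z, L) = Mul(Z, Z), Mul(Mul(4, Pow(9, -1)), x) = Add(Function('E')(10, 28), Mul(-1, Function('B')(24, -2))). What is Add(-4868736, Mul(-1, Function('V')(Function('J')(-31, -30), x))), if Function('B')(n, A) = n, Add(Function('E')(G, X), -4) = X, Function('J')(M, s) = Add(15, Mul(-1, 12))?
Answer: -4868745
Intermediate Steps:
Function('J')(M, s) = 3 (Function('J')(M, s) = Add(15, -12) = 3)
Function('E')(G, X) = Add(4, X)
x = 18 (x = Mul(Rational(9, 4), Add(Add(4, 28), Mul(-1, 24))) = Mul(Rational(9, 4), Add(32, -24)) = Mul(Rational(9, 4), 8) = 18)
Function('V')(Z, L) = Pow(Z, 2)
Add(-4868736, Mul(-1, Function('V')(Function('J')(-31, -30), x))) = Add(-4868736, Mul(-1, Pow(3, 2))) = Add(-4868736, Mul(-1, 9)) = Add(-4868736, -9) = -4868745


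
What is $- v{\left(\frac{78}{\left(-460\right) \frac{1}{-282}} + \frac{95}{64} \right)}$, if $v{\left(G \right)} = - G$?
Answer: $\frac{362861}{7360} \approx 49.302$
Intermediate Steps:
$- v{\left(\frac{78}{\left(-460\right) \frac{1}{-282}} + \frac{95}{64} \right)} = - \left(-1\right) \left(\frac{78}{\left(-460\right) \frac{1}{-282}} + \frac{95}{64}\right) = - \left(-1\right) \left(\frac{78}{\left(-460\right) \left(- \frac{1}{282}\right)} + 95 \cdot \frac{1}{64}\right) = - \left(-1\right) \left(\frac{78}{\frac{230}{141}} + \frac{95}{64}\right) = - \left(-1\right) \left(78 \cdot \frac{141}{230} + \frac{95}{64}\right) = - \left(-1\right) \left(\frac{5499}{115} + \frac{95}{64}\right) = - \frac{\left(-1\right) 362861}{7360} = \left(-1\right) \left(- \frac{362861}{7360}\right) = \frac{362861}{7360}$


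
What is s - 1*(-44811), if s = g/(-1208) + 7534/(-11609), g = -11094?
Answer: 314267227583/7011836 ≈ 44820.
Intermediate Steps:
s = 59844587/7011836 (s = -11094/(-1208) + 7534/(-11609) = -11094*(-1/1208) + 7534*(-1/11609) = 5547/604 - 7534/11609 = 59844587/7011836 ≈ 8.5348)
s - 1*(-44811) = 59844587/7011836 - 1*(-44811) = 59844587/7011836 + 44811 = 314267227583/7011836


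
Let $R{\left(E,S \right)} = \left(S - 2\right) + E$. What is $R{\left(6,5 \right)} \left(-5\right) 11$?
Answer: $-495$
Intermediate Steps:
$R{\left(E,S \right)} = -2 + E + S$ ($R{\left(E,S \right)} = \left(-2 + S\right) + E = -2 + E + S$)
$R{\left(6,5 \right)} \left(-5\right) 11 = \left(-2 + 6 + 5\right) \left(-5\right) 11 = 9 \left(-5\right) 11 = \left(-45\right) 11 = -495$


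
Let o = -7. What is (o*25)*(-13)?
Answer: 2275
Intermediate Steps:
(o*25)*(-13) = -7*25*(-13) = -175*(-13) = 2275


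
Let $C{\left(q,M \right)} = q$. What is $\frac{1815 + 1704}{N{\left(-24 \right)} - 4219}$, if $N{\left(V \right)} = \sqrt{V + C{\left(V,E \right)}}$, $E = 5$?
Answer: $- \frac{14846661}{17800009} - \frac{14076 i \sqrt{3}}{17800009} \approx -0.83408 - 0.0013697 i$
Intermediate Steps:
$N{\left(V \right)} = \sqrt{2} \sqrt{V}$ ($N{\left(V \right)} = \sqrt{V + V} = \sqrt{2 V} = \sqrt{2} \sqrt{V}$)
$\frac{1815 + 1704}{N{\left(-24 \right)} - 4219} = \frac{1815 + 1704}{\sqrt{2} \sqrt{-24} - 4219} = \frac{3519}{\sqrt{2} \cdot 2 i \sqrt{6} - 4219} = \frac{3519}{4 i \sqrt{3} - 4219} = \frac{3519}{-4219 + 4 i \sqrt{3}}$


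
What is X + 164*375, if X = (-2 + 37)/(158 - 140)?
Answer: 1107035/18 ≈ 61502.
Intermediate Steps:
X = 35/18 ≈ 1.9444
X + 164*375 = 35/18 + 164*375 = 35/18 + 61500 = 1107035/18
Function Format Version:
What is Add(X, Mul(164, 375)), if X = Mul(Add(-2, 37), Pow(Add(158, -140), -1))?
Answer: Rational(1107035, 18) ≈ 61502.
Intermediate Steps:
X = Rational(35, 18) (X = Mul(35, Pow(18, -1)) = Mul(35, Rational(1, 18)) = Rational(35, 18) ≈ 1.9444)
Add(X, Mul(164, 375)) = Add(Rational(35, 18), Mul(164, 375)) = Add(Rational(35, 18), 61500) = Rational(1107035, 18)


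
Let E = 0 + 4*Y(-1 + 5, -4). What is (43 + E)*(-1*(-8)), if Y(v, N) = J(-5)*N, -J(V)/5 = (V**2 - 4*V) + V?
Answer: 25944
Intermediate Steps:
J(V) = -5*V**2 + 15*V (J(V) = -5*((V**2 - 4*V) + V) = -5*(V**2 - 3*V) = -5*V**2 + 15*V)
Y(v, N) = -200*N (Y(v, N) = (5*(-5)*(3 - 1*(-5)))*N = (5*(-5)*(3 + 5))*N = (5*(-5)*8)*N = -200*N)
E = 3200 (E = 0 + 4*(-200*(-4)) = 0 + 4*800 = 0 + 3200 = 3200)
(43 + E)*(-1*(-8)) = (43 + 3200)*(-1*(-8)) = 3243*8 = 25944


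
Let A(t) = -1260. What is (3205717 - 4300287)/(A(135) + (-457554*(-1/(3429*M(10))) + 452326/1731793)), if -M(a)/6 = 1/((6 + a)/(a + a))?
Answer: 2321394624603675/2709422051527 ≈ 856.79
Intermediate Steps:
M(a) = -12*a/(6 + a) (M(a) = -6*(a + a)/(6 + a) = -6*2*a/(6 + a) = -12*a/(6 + a))
(3205717 - 4300287)/(A(135) + (-457554*(-1/(3429*M(10))) + 452326/1731793)) = (3205717 - 4300287)/(-1260 + (-457554/((-12*10/(6 + 10)*127)*(-27)) + 452326/1731793)) = -1094570/(-1260 + (-457554/((-12*10/16*127)*(-27)) + 452326*(1/1731793))) = -1094570/(-1260 + (-457554/((-12*10*1/16*127)*(-27)) + 64618/247399)) = -1094570/(-1260 + (-457554/(-15/2*127*(-27)) + 64618/247399)) = -1094570/(-1260 + (-457554/((-1905/2*(-27))) + 64618/247399)) = -1094570/(-1260 + (-457554/51435/2 + 64618/247399)) = -1094570/(-1260 + (-457554*2/51435 + 64618/247399)) = -1094570/(-1260 + (-305036/17145 + 64618/247399)) = -1094570/(-1260 - 74357725754/4241655855) = -1094570/(-5418844103054/4241655855) = -1094570*(-4241655855/5418844103054) = 2321394624603675/2709422051527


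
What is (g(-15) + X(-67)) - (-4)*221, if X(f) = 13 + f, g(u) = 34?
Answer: 864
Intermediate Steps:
(g(-15) + X(-67)) - (-4)*221 = (34 + (13 - 67)) - (-4)*221 = (34 - 54) - 1*(-884) = -20 + 884 = 864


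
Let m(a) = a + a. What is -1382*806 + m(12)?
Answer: -1113868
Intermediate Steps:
m(a) = 2*a
-1382*806 + m(12) = -1382*806 + 2*12 = -1113892 + 24 = -1113868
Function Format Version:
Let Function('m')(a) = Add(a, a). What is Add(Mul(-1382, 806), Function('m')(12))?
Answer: -1113868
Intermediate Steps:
Function('m')(a) = Mul(2, a)
Add(Mul(-1382, 806), Function('m')(12)) = Add(Mul(-1382, 806), Mul(2, 12)) = Add(-1113892, 24) = -1113868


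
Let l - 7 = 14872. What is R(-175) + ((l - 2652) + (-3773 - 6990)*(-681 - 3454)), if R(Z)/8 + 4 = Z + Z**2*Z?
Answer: 1640800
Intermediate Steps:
l = 14879 (l = 7 + 14872 = 14879)
R(Z) = -32 + 8*Z + 8*Z**3 (R(Z) = -32 + 8*(Z + Z**2*Z) = -32 + 8*(Z + Z**3) = -32 + (8*Z + 8*Z**3) = -32 + 8*Z + 8*Z**3)
R(-175) + ((l - 2652) + (-3773 - 6990)*(-681 - 3454)) = (-32 + 8*(-175) + 8*(-175)**3) + ((14879 - 2652) + (-3773 - 6990)*(-681 - 3454)) = (-32 - 1400 + 8*(-5359375)) + (12227 - 10763*(-4135)) = (-32 - 1400 - 42875000) + (12227 + 44505005) = -42876432 + 44517232 = 1640800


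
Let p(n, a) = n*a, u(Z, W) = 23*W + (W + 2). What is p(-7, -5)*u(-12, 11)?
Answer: 9310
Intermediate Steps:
u(Z, W) = 2 + 24*W (u(Z, W) = 23*W + (2 + W) = 2 + 24*W)
p(n, a) = a*n
p(-7, -5)*u(-12, 11) = (-5*(-7))*(2 + 24*11) = 35*(2 + 264) = 35*266 = 9310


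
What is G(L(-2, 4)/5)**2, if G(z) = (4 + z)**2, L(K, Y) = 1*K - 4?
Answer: 38416/625 ≈ 61.466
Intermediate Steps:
L(K, Y) = -4 + K (L(K, Y) = K - 4 = -4 + K)
G(L(-2, 4)/5)**2 = ((4 + (-4 - 2)/5)**2)**2 = ((4 - 6*1/5)**2)**2 = ((4 - 6/5)**2)**2 = ((14/5)**2)**2 = (196/25)**2 = 38416/625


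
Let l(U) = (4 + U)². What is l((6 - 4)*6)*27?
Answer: 6912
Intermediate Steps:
l((6 - 4)*6)*27 = (4 + (6 - 4)*6)²*27 = (4 + 2*6)²*27 = (4 + 12)²*27 = 16²*27 = 256*27 = 6912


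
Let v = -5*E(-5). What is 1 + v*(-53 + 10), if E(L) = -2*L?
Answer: 2151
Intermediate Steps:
v = -50 (v = -(-10)*(-5) = -5*10 = -50)
1 + v*(-53 + 10) = 1 - 50*(-53 + 10) = 1 - 50*(-43) = 1 + 2150 = 2151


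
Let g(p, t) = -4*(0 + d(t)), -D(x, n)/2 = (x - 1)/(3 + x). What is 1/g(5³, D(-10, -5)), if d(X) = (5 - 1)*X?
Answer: 7/352 ≈ 0.019886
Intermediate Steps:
d(X) = 4*X
D(x, n) = -2*(-1 + x)/(3 + x) (D(x, n) = -2*(x - 1)/(3 + x) = -2*(-1 + x)/(3 + x))
g(p, t) = -16*t (g(p, t) = -4*(0 + 4*t) = -16*t)
1/g(5³, D(-10, -5)) = 1/(-32*(1 - 1*(-10))/(3 - 10)) = 1/(-32*(1 + 10)/(-7)) = 1/(-32*(-1)*11/7) = 1/(-16*(-22/7)) = 1/(352/7) = 7/352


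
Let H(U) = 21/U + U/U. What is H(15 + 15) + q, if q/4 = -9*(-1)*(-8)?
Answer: -2863/10 ≈ -286.30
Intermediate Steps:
H(U) = 1 + 21/U (H(U) = 21/U + 1 = 1 + 21/U)
q = -288 (q = 4*(-9*(-1)*(-8)) = 4*(9*(-8)) = 4*(-72) = -288)
H(15 + 15) + q = (21 + (15 + 15))/(15 + 15) - 288 = (21 + 30)/30 - 288 = (1/30)*51 - 288 = 17/10 - 288 = -2863/10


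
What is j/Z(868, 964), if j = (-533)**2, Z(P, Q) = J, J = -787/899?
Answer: -255396011/787 ≈ -3.2452e+5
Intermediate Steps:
J = -787/899 (J = -787*1/899 = -787/899 ≈ -0.87542)
Z(P, Q) = -787/899
j = 284089
j/Z(868, 964) = 284089/(-787/899) = 284089*(-899/787) = -255396011/787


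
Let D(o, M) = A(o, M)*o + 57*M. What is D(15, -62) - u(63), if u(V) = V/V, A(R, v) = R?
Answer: -3310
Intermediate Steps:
D(o, M) = o² + 57*M (D(o, M) = o*o + 57*M = o² + 57*M)
u(V) = 1
D(15, -62) - u(63) = (15² + 57*(-62)) - 1*1 = (225 - 3534) - 1 = -3309 - 1 = -3310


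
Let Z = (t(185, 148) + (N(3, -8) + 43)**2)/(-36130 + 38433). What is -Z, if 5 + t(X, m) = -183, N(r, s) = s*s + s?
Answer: -9613/2303 ≈ -4.1741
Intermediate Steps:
N(r, s) = s + s**2 (N(r, s) = s**2 + s = s + s**2)
t(X, m) = -188 (t(X, m) = -5 - 183 = -188)
Z = 9613/2303 (Z = (-188 + (-8*(1 - 8) + 43)**2)/(-36130 + 38433) = (-188 + (-8*(-7) + 43)**2)/2303 = (-188 + (56 + 43)**2)*(1/2303) = (-188 + 99**2)*(1/2303) = (-188 + 9801)*(1/2303) = 9613*(1/2303) = 9613/2303 ≈ 4.1741)
-Z = -1*9613/2303 = -9613/2303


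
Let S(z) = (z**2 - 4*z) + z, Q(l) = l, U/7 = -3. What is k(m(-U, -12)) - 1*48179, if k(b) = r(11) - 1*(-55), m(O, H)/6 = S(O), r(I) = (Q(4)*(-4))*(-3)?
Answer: -48076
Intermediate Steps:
U = -21 (U = 7*(-3) = -21)
r(I) = 48 (r(I) = (4*(-4))*(-3) = -16*(-3) = 48)
S(z) = z**2 - 3*z
m(O, H) = 6*O*(-3 + O) (m(O, H) = 6*(O*(-3 + O)) = 6*O*(-3 + O))
k(b) = 103 (k(b) = 48 - 1*(-55) = 48 + 55 = 103)
k(m(-U, -12)) - 1*48179 = 103 - 1*48179 = 103 - 48179 = -48076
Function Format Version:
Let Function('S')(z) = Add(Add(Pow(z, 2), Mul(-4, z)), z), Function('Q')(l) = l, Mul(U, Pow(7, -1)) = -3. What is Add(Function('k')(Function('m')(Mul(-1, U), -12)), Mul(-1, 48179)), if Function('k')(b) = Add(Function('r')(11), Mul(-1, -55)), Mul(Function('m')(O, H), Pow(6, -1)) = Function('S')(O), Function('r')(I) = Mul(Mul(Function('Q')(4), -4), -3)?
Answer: -48076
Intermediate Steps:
U = -21 (U = Mul(7, -3) = -21)
Function('r')(I) = 48 (Function('r')(I) = Mul(Mul(4, -4), -3) = Mul(-16, -3) = 48)
Function('S')(z) = Add(Pow(z, 2), Mul(-3, z))
Function('m')(O, H) = Mul(6, O, Add(-3, O)) (Function('m')(O, H) = Mul(6, Mul(O, Add(-3, O))) = Mul(6, O, Add(-3, O)))
Function('k')(b) = 103 (Function('k')(b) = Add(48, Mul(-1, -55)) = Add(48, 55) = 103)
Add(Function('k')(Function('m')(Mul(-1, U), -12)), Mul(-1, 48179)) = Add(103, Mul(-1, 48179)) = Add(103, -48179) = -48076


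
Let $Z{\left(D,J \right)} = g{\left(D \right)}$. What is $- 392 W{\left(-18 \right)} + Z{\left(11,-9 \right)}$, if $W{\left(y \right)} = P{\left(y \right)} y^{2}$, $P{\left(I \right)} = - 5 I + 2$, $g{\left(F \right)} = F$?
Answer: $-11684725$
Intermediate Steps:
$Z{\left(D,J \right)} = D$
$P{\left(I \right)} = 2 - 5 I$
$W{\left(y \right)} = y^{2} \left(2 - 5 y\right)$ ($W{\left(y \right)} = \left(2 - 5 y\right) y^{2} = y^{2} \left(2 - 5 y\right)$)
$- 392 W{\left(-18 \right)} + Z{\left(11,-9 \right)} = - 392 \left(-18\right)^{2} \left(2 - -90\right) + 11 = - 392 \cdot 324 \left(2 + 90\right) + 11 = - 392 \cdot 324 \cdot 92 + 11 = \left(-392\right) 29808 + 11 = -11684736 + 11 = -11684725$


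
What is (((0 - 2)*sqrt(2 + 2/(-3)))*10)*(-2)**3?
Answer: 320*sqrt(3)/3 ≈ 184.75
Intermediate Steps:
(((0 - 2)*sqrt(2 + 2/(-3)))*10)*(-2)**3 = (-2*sqrt(2 + 2*(-1/3))*10)*(-8) = (-2*sqrt(2 - 2/3)*10)*(-8) = (-4*sqrt(3)/3*10)*(-8) = -40*sqrt(3)/3*(-8) = 320*sqrt(3)/3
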